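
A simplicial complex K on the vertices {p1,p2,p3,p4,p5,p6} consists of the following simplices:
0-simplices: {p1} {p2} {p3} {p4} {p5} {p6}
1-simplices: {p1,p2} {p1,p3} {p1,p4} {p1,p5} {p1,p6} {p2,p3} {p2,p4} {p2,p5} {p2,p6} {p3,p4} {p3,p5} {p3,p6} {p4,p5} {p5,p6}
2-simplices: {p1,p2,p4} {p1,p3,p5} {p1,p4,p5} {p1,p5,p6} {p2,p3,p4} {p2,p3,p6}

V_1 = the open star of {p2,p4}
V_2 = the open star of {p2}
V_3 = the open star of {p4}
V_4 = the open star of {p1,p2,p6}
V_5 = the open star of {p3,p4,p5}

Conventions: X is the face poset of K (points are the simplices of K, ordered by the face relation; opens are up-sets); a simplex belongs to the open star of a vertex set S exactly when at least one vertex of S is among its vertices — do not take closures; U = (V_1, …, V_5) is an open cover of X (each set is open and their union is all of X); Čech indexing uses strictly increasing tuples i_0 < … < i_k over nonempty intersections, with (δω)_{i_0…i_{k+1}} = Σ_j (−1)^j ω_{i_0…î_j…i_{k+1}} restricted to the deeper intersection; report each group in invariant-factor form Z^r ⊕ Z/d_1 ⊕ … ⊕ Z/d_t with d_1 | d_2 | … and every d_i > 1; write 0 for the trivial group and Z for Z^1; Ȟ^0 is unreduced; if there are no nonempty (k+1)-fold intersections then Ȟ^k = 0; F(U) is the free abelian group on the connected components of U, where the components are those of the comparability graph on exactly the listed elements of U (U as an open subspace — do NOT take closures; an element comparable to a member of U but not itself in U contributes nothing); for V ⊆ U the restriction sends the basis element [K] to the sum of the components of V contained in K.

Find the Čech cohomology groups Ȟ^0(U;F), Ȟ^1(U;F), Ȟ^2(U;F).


Ȟ^0 ≅ Z, Ȟ^1 ≅ Z, Ȟ^2 ≅ 0

nonempty overlaps:
  V1={{p2},{p4},{p1,p2},{p1,p4},{p2,p3},{p2,p4},{p2,p5},{p2,p6},{p3,p4},{p4,p5},{p1,p2,p4},{p1,p4,p5},{p2,p3,p4},{p2,p3,p6}} V2={{p2},{p1,p2},{p2,p3},{p2,p4},{p2,p5},{p2,p6},{p1,p2,p4},{p2,p3,p4},{p2,p3,p6}} V3={{p4},{p1,p4},{p2,p4},{p3,p4},{p4,p5},{p1,p2,p4},{p1,p4,p5},{p2,p3,p4}} V4={{p1},{p2},{p6},{p1,p2},{p1,p3},{p1,p4},{p1,p5},{p1,p6},{p2,p3},{p2,p4},{p2,p5},{p2,p6},{p3,p6},{p5,p6},{p1,p2,p4},{p1,p3,p5},{p1,p4,p5},{p1,p5,p6},{p2,p3,p4},{p2,p3,p6}} V5={{p3},{p4},{p5},{p1,p3},{p1,p4},{p1,p5},{p2,p3},{p2,p4},{p2,p5},{p3,p4},{p3,p5},{p3,p6},{p4,p5},{p5,p6},{p1,p2,p4},{p1,p3,p5},{p1,p4,p5},{p1,p5,p6},{p2,p3,p4},{p2,p3,p6}}
  V12={{p2},{p1,p2},{p2,p3},{p2,p4},{p2,p5},{p2,p6},{p1,p2,p4},{p2,p3,p4},{p2,p3,p6}} V13={{p4},{p1,p4},{p2,p4},{p3,p4},{p4,p5},{p1,p2,p4},{p1,p4,p5},{p2,p3,p4}} V14={{p2},{p1,p2},{p1,p4},{p2,p3},{p2,p4},{p2,p5},{p2,p6},{p1,p2,p4},{p1,p4,p5},{p2,p3,p4},{p2,p3,p6}} V15={{p4},{p1,p4},{p2,p3},{p2,p4},{p2,p5},{p3,p4},{p4,p5},{p1,p2,p4},{p1,p4,p5},{p2,p3,p4},{p2,p3,p6}} V23={{p2,p4},{p1,p2,p4},{p2,p3,p4}} V24={{p2},{p1,p2},{p2,p3},{p2,p4},{p2,p5},{p2,p6},{p1,p2,p4},{p2,p3,p4},{p2,p3,p6}} V25={{p2,p3},{p2,p4},{p2,p5},{p1,p2,p4},{p2,p3,p4},{p2,p3,p6}} V34={{p1,p4},{p2,p4},{p1,p2,p4},{p1,p4,p5},{p2,p3,p4}} V35={{p4},{p1,p4},{p2,p4},{p3,p4},{p4,p5},{p1,p2,p4},{p1,p4,p5},{p2,p3,p4}} V45={{p1,p3},{p1,p4},{p1,p5},{p2,p3},{p2,p4},{p2,p5},{p3,p6},{p5,p6},{p1,p2,p4},{p1,p3,p5},{p1,p4,p5},{p1,p5,p6},{p2,p3,p4},{p2,p3,p6}}
  V123={{p2,p4},{p1,p2,p4},{p2,p3,p4}} V124={{p2},{p1,p2},{p2,p3},{p2,p4},{p2,p5},{p2,p6},{p1,p2,p4},{p2,p3,p4},{p2,p3,p6}} V125={{p2,p3},{p2,p4},{p2,p5},{p1,p2,p4},{p2,p3,p4},{p2,p3,p6}} V134={{p1,p4},{p2,p4},{p1,p2,p4},{p1,p4,p5},{p2,p3,p4}} V135={{p4},{p1,p4},{p2,p4},{p3,p4},{p4,p5},{p1,p2,p4},{p1,p4,p5},{p2,p3,p4}} V145={{p1,p4},{p2,p3},{p2,p4},{p2,p5},{p1,p2,p4},{p1,p4,p5},{p2,p3,p4},{p2,p3,p6}} V234={{p2,p4},{p1,p2,p4},{p2,p3,p4}} V235={{p2,p4},{p1,p2,p4},{p2,p3,p4}} V245={{p2,p3},{p2,p4},{p2,p5},{p1,p2,p4},{p2,p3,p4},{p2,p3,p6}} V345={{p1,p4},{p2,p4},{p1,p2,p4},{p1,p4,p5},{p2,p3,p4}}
  V1234={{p2,p4},{p1,p2,p4},{p2,p3,p4}} V1235={{p2,p4},{p1,p2,p4},{p2,p3,p4}} V1245={{p2,p3},{p2,p4},{p2,p5},{p1,p2,p4},{p2,p3,p4},{p2,p3,p6}} V1345={{p1,p4},{p2,p4},{p1,p2,p4},{p1,p4,p5},{p2,p3,p4}} V2345={{p2,p4},{p1,p2,p4},{p2,p3,p4}}
  V12345={{p2,p4},{p1,p2,p4},{p2,p3,p4}}
components per intersection:
  V1: {{p2},{p4},{p1,p2},{p1,p4},{p2,p3},{p2,p4},{p2,p5},{p2,p6},{p3,p4},{p4,p5},{p1,p2,p4},{p1,p4,p5},{p2,p3,p4},{p2,p3,p6}}
  V2: {{p2},{p1,p2},{p2,p3},{p2,p4},{p2,p5},{p2,p6},{p1,p2,p4},{p2,p3,p4},{p2,p3,p6}}
  V3: {{p4},{p1,p4},{p2,p4},{p3,p4},{p4,p5},{p1,p2,p4},{p1,p4,p5},{p2,p3,p4}}
  V4: {{p1},{p2},{p6},{p1,p2},{p1,p3},{p1,p4},{p1,p5},{p1,p6},{p2,p3},{p2,p4},{p2,p5},{p2,p6},{p3,p6},{p5,p6},{p1,p2,p4},{p1,p3,p5},{p1,p4,p5},{p1,p5,p6},{p2,p3,p4},{p2,p3,p6}}
  V5: {{p3},{p4},{p5},{p1,p3},{p1,p4},{p1,p5},{p2,p3},{p2,p4},{p2,p5},{p3,p4},{p3,p5},{p3,p6},{p4,p5},{p5,p6},{p1,p2,p4},{p1,p3,p5},{p1,p4,p5},{p1,p5,p6},{p2,p3,p4},{p2,p3,p6}}
  V12: {{p2},{p1,p2},{p2,p3},{p2,p4},{p2,p5},{p2,p6},{p1,p2,p4},{p2,p3,p4},{p2,p3,p6}}
  V13: {{p4},{p1,p4},{p2,p4},{p3,p4},{p4,p5},{p1,p2,p4},{p1,p4,p5},{p2,p3,p4}}
  V14: {{p2},{p1,p2},{p1,p4},{p2,p3},{p2,p4},{p2,p5},{p2,p6},{p1,p2,p4},{p1,p4,p5},{p2,p3,p4},{p2,p3,p6}}
  V15: {{p4},{p1,p4},{p2,p3},{p2,p4},{p3,p4},{p4,p5},{p1,p2,p4},{p1,p4,p5},{p2,p3,p4},{p2,p3,p6}} {{p2,p5}}
  V23: {{p2,p4},{p1,p2,p4},{p2,p3,p4}}
  V24: {{p2},{p1,p2},{p2,p3},{p2,p4},{p2,p5},{p2,p6},{p1,p2,p4},{p2,p3,p4},{p2,p3,p6}}
  V25: {{p2,p3},{p2,p4},{p1,p2,p4},{p2,p3,p4},{p2,p3,p6}} {{p2,p5}}
  V34: {{p1,p4},{p2,p4},{p1,p2,p4},{p1,p4,p5},{p2,p3,p4}}
  V35: {{p4},{p1,p4},{p2,p4},{p3,p4},{p4,p5},{p1,p2,p4},{p1,p4,p5},{p2,p3,p4}}
  V45: {{p1,p3},{p1,p4},{p1,p5},{p2,p3},{p2,p4},{p3,p6},{p5,p6},{p1,p2,p4},{p1,p3,p5},{p1,p4,p5},{p1,p5,p6},{p2,p3,p4},{p2,p3,p6}} {{p2,p5}}
  V123: {{p2,p4},{p1,p2,p4},{p2,p3,p4}}
  V124: {{p2},{p1,p2},{p2,p3},{p2,p4},{p2,p5},{p2,p6},{p1,p2,p4},{p2,p3,p4},{p2,p3,p6}}
  V125: {{p2,p3},{p2,p4},{p1,p2,p4},{p2,p3,p4},{p2,p3,p6}} {{p2,p5}}
  V134: {{p1,p4},{p2,p4},{p1,p2,p4},{p1,p4,p5},{p2,p3,p4}}
  V135: {{p4},{p1,p4},{p2,p4},{p3,p4},{p4,p5},{p1,p2,p4},{p1,p4,p5},{p2,p3,p4}}
  V145: {{p1,p4},{p2,p3},{p2,p4},{p1,p2,p4},{p1,p4,p5},{p2,p3,p4},{p2,p3,p6}} {{p2,p5}}
  V234: {{p2,p4},{p1,p2,p4},{p2,p3,p4}}
  V235: {{p2,p4},{p1,p2,p4},{p2,p3,p4}}
  V245: {{p2,p3},{p2,p4},{p1,p2,p4},{p2,p3,p4},{p2,p3,p6}} {{p2,p5}}
  V345: {{p1,p4},{p2,p4},{p1,p2,p4},{p1,p4,p5},{p2,p3,p4}}
  V1234: {{p2,p4},{p1,p2,p4},{p2,p3,p4}}
  V1235: {{p2,p4},{p1,p2,p4},{p2,p3,p4}}
  V1245: {{p2,p3},{p2,p4},{p1,p2,p4},{p2,p3,p4},{p2,p3,p6}} {{p2,p5}}
  V1345: {{p1,p4},{p2,p4},{p1,p2,p4},{p1,p4,p5},{p2,p3,p4}}
  V2345: {{p2,p4},{p1,p2,p4},{p2,p3,p4}}
  V12345: {{p2,p4},{p1,p2,p4},{p2,p3,p4}}
C dims 5,13,13,6; δ0: rk 4, SNF 1^4; δ1: rk 8, SNF 1^8; δ2: rk 5, SNF 1^5
degree 0: 5−4−0 = 1 → Ȟ^0 ≅ Z
degree 1: 13−8−4 = 1 → Ȟ^1 ≅ Z
degree 2: 13−5−8 = 0 → Ȟ^2 ≅ 0


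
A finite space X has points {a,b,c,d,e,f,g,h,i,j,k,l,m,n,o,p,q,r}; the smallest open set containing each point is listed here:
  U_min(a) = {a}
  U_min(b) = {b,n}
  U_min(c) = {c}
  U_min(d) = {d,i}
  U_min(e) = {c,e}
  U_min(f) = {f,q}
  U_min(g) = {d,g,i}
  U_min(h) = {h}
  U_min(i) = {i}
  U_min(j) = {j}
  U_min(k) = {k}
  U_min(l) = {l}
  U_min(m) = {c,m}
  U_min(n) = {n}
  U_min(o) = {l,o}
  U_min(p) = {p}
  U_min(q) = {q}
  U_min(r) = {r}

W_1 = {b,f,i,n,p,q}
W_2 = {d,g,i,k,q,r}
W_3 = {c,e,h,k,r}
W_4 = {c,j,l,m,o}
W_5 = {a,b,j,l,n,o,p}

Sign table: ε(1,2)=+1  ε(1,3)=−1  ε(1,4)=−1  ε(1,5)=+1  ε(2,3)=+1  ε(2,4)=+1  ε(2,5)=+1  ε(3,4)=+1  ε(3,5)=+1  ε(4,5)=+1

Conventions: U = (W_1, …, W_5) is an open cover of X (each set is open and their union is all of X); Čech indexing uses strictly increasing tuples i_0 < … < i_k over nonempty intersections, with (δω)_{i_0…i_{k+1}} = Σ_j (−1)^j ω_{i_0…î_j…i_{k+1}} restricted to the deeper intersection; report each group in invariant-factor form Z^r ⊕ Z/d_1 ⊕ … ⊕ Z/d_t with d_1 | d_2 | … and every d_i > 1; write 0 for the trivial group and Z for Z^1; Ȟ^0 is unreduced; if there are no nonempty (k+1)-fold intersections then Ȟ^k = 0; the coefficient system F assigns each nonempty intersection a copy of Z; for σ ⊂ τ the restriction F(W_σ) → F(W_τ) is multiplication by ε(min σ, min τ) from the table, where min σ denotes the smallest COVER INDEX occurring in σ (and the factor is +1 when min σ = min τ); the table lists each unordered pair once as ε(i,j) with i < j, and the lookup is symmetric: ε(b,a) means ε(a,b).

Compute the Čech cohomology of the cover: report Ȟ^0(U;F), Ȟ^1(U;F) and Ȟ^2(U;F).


cover nerve:
  W12={i,q} W15={b,n,p} W23={k,r} W34={c} W45={j,l,o}
C dims 5,5; δ0: rk 4, SNF 1^4
Ȟ^0: (5−4)−0=1 ⇒ Z
Ȟ^1: (5−0)−4=1 ⇒ Z
Ȟ^2: (0−0)−0=0 ⇒ 0

Ȟ^0 = Z; Ȟ^1 = Z; Ȟ^2 = 0


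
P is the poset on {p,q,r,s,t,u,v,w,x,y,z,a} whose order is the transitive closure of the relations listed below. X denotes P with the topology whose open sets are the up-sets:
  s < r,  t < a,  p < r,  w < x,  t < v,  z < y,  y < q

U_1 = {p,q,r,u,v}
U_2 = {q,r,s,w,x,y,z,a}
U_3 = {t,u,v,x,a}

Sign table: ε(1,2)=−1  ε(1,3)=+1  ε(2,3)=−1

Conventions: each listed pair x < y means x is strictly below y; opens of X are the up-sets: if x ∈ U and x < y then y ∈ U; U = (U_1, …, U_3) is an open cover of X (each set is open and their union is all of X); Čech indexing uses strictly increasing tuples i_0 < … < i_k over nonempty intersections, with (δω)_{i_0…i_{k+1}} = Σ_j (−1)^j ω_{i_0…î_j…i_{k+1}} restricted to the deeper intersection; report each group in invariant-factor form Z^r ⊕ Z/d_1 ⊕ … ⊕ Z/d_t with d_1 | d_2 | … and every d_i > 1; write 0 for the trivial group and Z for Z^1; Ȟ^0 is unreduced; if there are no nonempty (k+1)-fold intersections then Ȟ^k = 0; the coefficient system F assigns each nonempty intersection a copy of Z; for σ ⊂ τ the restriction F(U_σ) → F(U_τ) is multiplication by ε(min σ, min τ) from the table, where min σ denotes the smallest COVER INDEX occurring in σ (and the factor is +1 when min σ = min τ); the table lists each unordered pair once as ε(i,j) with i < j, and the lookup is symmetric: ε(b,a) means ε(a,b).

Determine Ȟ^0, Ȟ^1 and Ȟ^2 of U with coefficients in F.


Ȟ^0 ≅ Z, Ȟ^1 ≅ Z, Ȟ^2 ≅ 0

nerve of the cover:
  U12={q,r} U13={u,v} U23={x,a}
C dims 3,3; δ0: rk 2, SNF 1^2
Ȟ^0 = (3 − 2) − 0 = 1, so Ȟ^0 ≅ Z
Ȟ^1 = (3 − 0) − 2 = 1, so Ȟ^1 ≅ Z
Ȟ^2 = (0 − 0) − 0 = 0, so Ȟ^2 ≅ 0


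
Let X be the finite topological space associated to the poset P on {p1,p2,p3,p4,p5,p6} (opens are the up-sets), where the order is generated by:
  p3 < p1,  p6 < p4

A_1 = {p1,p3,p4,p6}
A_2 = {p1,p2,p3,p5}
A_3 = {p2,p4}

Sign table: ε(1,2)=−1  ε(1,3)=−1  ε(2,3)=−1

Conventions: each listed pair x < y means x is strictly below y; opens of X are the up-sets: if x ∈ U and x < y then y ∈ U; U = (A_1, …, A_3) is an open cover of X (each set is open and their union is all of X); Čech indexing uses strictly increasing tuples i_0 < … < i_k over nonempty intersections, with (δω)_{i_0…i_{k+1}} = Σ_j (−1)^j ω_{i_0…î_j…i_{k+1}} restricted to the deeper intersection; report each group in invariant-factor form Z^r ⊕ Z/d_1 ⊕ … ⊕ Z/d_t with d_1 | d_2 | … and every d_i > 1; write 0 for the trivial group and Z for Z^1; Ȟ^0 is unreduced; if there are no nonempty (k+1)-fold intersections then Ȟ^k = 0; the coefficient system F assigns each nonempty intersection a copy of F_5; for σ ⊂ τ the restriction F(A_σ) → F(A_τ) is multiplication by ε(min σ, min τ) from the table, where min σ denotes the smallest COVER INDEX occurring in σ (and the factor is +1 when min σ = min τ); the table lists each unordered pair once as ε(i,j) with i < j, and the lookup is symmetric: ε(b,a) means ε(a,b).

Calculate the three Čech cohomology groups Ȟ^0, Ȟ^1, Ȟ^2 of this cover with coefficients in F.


Ȟ^0 ≅ 0, Ȟ^1 ≅ 0, Ȟ^2 ≅ 0

cover nerve:
  A12={p1,p3} A13={p4} A23={p2}
C dims 3,3; δ0: rk_F5 3
Ȟ^0: (3−3)−0=0 ⇒ 0
Ȟ^1: (3−0)−3=0 ⇒ 0
Ȟ^2: (0−0)−0=0 ⇒ 0


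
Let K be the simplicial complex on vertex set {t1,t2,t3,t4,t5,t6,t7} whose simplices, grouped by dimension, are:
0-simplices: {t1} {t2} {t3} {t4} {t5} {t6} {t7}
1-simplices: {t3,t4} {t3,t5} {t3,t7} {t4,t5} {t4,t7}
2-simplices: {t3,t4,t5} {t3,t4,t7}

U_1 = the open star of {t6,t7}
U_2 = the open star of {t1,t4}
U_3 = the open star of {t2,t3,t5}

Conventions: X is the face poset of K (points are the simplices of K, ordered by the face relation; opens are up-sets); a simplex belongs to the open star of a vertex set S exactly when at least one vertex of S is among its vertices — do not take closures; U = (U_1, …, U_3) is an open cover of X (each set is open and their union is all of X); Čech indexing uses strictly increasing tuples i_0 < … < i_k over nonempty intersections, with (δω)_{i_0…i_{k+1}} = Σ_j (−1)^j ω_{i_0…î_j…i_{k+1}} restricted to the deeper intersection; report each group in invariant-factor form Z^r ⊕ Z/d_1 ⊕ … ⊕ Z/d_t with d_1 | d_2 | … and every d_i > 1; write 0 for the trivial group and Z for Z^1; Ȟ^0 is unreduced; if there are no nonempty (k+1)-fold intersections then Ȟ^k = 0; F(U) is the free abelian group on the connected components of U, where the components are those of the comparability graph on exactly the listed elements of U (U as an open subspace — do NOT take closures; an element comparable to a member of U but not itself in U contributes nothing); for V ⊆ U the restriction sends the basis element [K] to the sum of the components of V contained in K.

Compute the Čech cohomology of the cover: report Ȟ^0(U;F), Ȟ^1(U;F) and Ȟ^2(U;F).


Ȟ^0 ≅ Z^4; Ȟ^1 ≅ 0; Ȟ^2 ≅ 0

intersection data:
  U1={{t6},{t7},{t3,t7},{t4,t7},{t3,t4,t7}} U2={{t1},{t4},{t3,t4},{t4,t5},{t4,t7},{t3,t4,t5},{t3,t4,t7}} U3={{t2},{t3},{t5},{t3,t4},{t3,t5},{t3,t7},{t4,t5},{t3,t4,t5},{t3,t4,t7}}
  U12={{t4,t7},{t3,t4,t7}} U13={{t3,t7},{t3,t4,t7}} U23={{t3,t4},{t4,t5},{t3,t4,t5},{t3,t4,t7}}
  U123={{t3,t4,t7}}
components per intersection:
  U1: {{t6}} {{t7},{t3,t7},{t4,t7},{t3,t4,t7}}
  U2: {{t1}} {{t4},{t3,t4},{t4,t5},{t4,t7},{t3,t4,t5},{t3,t4,t7}}
  U3: {{t2}} {{t3},{t5},{t3,t4},{t3,t5},{t3,t7},{t4,t5},{t3,t4,t5},{t3,t4,t7}}
  U12: {{t4,t7},{t3,t4,t7}}
  U13: {{t3,t7},{t3,t4,t7}}
  U23: {{t3,t4},{t4,t5},{t3,t4,t5},{t3,t4,t7}}
  U123: {{t3,t4,t7}}
C dims 6,3,1; δ0: rk 2, SNF 1^2; δ1: rk 1, SNF 1^1
Ȟ^0 = (6 − 2) − 0 = 4, so Ȟ^0 ≅ Z^4
Ȟ^1 = (3 − 1) − 2 = 0, so Ȟ^1 ≅ 0
Ȟ^2 = (1 − 0) − 1 = 0, so Ȟ^2 ≅ 0


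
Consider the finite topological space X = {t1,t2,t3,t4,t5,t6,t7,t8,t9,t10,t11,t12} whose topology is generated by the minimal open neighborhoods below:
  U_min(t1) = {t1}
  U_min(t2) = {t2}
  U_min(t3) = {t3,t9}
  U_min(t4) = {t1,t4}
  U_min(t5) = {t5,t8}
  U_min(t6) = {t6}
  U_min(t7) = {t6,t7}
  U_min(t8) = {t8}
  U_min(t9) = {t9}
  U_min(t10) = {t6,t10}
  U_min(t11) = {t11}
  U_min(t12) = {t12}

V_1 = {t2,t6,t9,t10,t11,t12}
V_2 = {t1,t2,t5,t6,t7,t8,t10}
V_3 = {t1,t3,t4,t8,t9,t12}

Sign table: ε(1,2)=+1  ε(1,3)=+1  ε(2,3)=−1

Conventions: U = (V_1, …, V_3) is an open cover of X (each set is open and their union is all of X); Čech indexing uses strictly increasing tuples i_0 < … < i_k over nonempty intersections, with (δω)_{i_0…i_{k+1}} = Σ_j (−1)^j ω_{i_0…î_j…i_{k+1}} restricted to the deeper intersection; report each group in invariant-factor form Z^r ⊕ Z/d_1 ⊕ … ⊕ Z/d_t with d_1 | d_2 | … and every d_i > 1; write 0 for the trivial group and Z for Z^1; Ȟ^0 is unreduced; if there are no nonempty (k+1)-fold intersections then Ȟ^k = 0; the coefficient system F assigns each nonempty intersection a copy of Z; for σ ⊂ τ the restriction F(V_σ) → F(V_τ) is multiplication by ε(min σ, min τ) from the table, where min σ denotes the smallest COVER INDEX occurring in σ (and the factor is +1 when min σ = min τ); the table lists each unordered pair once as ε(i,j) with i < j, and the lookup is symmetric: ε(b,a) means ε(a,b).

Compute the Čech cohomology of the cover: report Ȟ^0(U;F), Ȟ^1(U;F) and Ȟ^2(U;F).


intersection data:
  V12={t2,t6,t10} V13={t9,t12} V23={t1,t8}
C dims 3,3; δ0: rk 3, SNF 1^2·2
Ȟ^0 = (3 − 3) − 0 = 0, so Ȟ^0 ≅ 0
Ȟ^1 = (3 − 0) − 3 = 0 plus torsion [2], so Ȟ^1 ≅ Z/2
Ȟ^2 = (0 − 0) − 0 = 0, so Ȟ^2 ≅ 0

Ȟ^0(U;F) ≅ 0, Ȟ^1(U;F) ≅ Z/2, Ȟ^2(U;F) ≅ 0


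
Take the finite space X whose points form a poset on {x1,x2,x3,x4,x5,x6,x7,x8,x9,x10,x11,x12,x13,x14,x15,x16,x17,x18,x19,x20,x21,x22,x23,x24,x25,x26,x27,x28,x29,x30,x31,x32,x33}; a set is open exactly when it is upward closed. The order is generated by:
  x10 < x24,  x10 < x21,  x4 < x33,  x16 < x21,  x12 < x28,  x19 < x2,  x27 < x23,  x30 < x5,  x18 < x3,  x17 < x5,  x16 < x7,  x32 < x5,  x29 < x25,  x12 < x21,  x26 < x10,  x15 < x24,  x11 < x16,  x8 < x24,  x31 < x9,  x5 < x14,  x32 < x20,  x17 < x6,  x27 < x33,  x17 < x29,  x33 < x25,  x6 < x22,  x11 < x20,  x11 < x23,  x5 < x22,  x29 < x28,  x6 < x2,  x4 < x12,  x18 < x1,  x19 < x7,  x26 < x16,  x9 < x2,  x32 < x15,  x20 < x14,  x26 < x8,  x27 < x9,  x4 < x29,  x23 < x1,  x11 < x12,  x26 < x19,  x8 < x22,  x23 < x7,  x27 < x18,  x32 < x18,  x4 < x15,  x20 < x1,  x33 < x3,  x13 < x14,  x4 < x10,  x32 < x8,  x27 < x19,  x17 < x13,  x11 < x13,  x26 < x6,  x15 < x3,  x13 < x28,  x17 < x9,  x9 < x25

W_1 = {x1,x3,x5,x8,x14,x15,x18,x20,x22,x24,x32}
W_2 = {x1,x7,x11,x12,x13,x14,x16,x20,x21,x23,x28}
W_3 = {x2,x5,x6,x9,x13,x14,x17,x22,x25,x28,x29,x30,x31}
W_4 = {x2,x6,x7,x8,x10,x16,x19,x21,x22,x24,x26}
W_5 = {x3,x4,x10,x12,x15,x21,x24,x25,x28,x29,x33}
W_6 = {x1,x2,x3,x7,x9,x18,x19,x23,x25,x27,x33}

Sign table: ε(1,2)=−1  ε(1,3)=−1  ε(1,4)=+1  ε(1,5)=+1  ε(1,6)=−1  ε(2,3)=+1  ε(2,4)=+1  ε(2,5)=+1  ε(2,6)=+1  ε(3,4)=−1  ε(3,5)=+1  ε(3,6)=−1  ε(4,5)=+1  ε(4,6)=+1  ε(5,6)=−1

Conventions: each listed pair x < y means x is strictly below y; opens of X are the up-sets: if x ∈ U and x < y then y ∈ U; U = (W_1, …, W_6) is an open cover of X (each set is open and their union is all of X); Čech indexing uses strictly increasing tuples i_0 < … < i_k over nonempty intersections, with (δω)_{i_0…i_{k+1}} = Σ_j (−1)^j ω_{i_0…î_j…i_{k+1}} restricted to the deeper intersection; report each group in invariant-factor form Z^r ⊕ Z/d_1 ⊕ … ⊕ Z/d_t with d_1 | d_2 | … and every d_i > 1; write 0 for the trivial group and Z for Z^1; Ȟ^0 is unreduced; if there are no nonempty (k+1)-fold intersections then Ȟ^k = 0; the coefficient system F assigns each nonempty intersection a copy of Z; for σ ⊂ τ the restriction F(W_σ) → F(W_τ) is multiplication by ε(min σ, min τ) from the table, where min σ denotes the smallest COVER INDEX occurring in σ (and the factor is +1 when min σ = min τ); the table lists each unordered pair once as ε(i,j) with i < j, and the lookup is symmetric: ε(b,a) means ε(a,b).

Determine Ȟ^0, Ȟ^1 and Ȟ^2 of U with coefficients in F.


Ȟ^0 = 0,  Ȟ^1 = Z/2,  Ȟ^2 = Z

nerve of the cover:
  W12={x1,x14,x20} W13={x5,x14,x22} W14={x8,x22,x24} W15={x3,x15,x24} W16={x1,x3,x18} W23={x13,x14,x28} W24={x7,x16,x21} W25={x12,x21,x28} W26={x1,x7,x23} W34={x2,x6,x22} W35={x25,x28,x29} W36={x2,x9,x25} W45={x10,x21,x24} W46={x2,x7,x19} W56={x3,x25,x33}
  W123={x14} W126={x1} W134={x22} W145={x24} W156={x3} W235={x28} W245={x21} W246={x7} W346={x2} W356={x25}
C dims 6,15,10; δ0: rk 6, SNF 1^5·2; δ1: rk 9, SNF 1^9
Ȟ^0 = (6 − 6) − 0 = 0, so Ȟ^0 ≅ 0
Ȟ^1 = (15 − 9) − 6 = 0 plus torsion [2], so Ȟ^1 ≅ Z/2
Ȟ^2 = (10 − 0) − 9 = 1, so Ȟ^2 ≅ Z


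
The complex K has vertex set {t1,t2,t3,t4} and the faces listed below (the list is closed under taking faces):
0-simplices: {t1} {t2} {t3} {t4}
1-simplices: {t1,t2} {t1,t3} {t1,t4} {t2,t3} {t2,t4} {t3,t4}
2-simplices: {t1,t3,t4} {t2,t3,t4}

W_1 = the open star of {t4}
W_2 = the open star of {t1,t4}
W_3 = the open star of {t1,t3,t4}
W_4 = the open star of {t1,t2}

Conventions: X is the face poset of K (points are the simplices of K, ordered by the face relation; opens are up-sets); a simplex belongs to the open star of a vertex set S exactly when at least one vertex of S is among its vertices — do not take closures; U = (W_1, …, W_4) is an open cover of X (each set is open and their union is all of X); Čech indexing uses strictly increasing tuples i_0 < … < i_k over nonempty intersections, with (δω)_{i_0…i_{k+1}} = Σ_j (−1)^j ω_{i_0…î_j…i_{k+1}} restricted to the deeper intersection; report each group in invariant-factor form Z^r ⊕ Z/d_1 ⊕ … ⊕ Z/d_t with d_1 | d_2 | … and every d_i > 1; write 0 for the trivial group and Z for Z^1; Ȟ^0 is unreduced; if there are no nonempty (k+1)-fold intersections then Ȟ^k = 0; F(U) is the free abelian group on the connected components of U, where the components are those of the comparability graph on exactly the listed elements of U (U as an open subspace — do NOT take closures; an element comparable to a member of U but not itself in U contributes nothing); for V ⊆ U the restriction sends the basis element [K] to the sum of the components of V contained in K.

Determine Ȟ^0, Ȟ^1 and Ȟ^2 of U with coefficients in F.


Ȟ^0(U;F) ≅ Z, Ȟ^1(U;F) ≅ Z and Ȟ^2(U;F) ≅ 0

intersection data:
  W1={{t4},{t1,t4},{t2,t4},{t3,t4},{t1,t3,t4},{t2,t3,t4}} W2={{t1},{t4},{t1,t2},{t1,t3},{t1,t4},{t2,t4},{t3,t4},{t1,t3,t4},{t2,t3,t4}} W3={{t1},{t3},{t4},{t1,t2},{t1,t3},{t1,t4},{t2,t3},{t2,t4},{t3,t4},{t1,t3,t4},{t2,t3,t4}} W4={{t1},{t2},{t1,t2},{t1,t3},{t1,t4},{t2,t3},{t2,t4},{t1,t3,t4},{t2,t3,t4}}
  W12={{t4},{t1,t4},{t2,t4},{t3,t4},{t1,t3,t4},{t2,t3,t4}} W13={{t4},{t1,t4},{t2,t4},{t3,t4},{t1,t3,t4},{t2,t3,t4}} W14={{t1,t4},{t2,t4},{t1,t3,t4},{t2,t3,t4}} W23={{t1},{t4},{t1,t2},{t1,t3},{t1,t4},{t2,t4},{t3,t4},{t1,t3,t4},{t2,t3,t4}} W24={{t1},{t1,t2},{t1,t3},{t1,t4},{t2,t4},{t1,t3,t4},{t2,t3,t4}} W34={{t1},{t1,t2},{t1,t3},{t1,t4},{t2,t3},{t2,t4},{t1,t3,t4},{t2,t3,t4}}
  W123={{t4},{t1,t4},{t2,t4},{t3,t4},{t1,t3,t4},{t2,t3,t4}} W124={{t1,t4},{t2,t4},{t1,t3,t4},{t2,t3,t4}} W134={{t1,t4},{t2,t4},{t1,t3,t4},{t2,t3,t4}} W234={{t1},{t1,t2},{t1,t3},{t1,t4},{t2,t4},{t1,t3,t4},{t2,t3,t4}}
  W1234={{t1,t4},{t2,t4},{t1,t3,t4},{t2,t3,t4}}
components per intersection:
  W1: {{t4},{t1,t4},{t2,t4},{t3,t4},{t1,t3,t4},{t2,t3,t4}}
  W2: {{t1},{t4},{t1,t2},{t1,t3},{t1,t4},{t2,t4},{t3,t4},{t1,t3,t4},{t2,t3,t4}}
  W3: {{t1},{t3},{t4},{t1,t2},{t1,t3},{t1,t4},{t2,t3},{t2,t4},{t3,t4},{t1,t3,t4},{t2,t3,t4}}
  W4: {{t1},{t2},{t1,t2},{t1,t3},{t1,t4},{t2,t3},{t2,t4},{t1,t3,t4},{t2,t3,t4}}
  W12: {{t4},{t1,t4},{t2,t4},{t3,t4},{t1,t3,t4},{t2,t3,t4}}
  W13: {{t4},{t1,t4},{t2,t4},{t3,t4},{t1,t3,t4},{t2,t3,t4}}
  W14: {{t1,t4},{t1,t3,t4}} {{t2,t4},{t2,t3,t4}}
  W23: {{t1},{t4},{t1,t2},{t1,t3},{t1,t4},{t2,t4},{t3,t4},{t1,t3,t4},{t2,t3,t4}}
  W24: {{t1},{t1,t2},{t1,t3},{t1,t4},{t1,t3,t4}} {{t2,t4},{t2,t3,t4}}
  W34: {{t1},{t1,t2},{t1,t3},{t1,t4},{t1,t3,t4}} {{t2,t3},{t2,t4},{t2,t3,t4}}
  W123: {{t4},{t1,t4},{t2,t4},{t3,t4},{t1,t3,t4},{t2,t3,t4}}
  W124: {{t1,t4},{t1,t3,t4}} {{t2,t4},{t2,t3,t4}}
  W134: {{t1,t4},{t1,t3,t4}} {{t2,t4},{t2,t3,t4}}
  W234: {{t1},{t1,t2},{t1,t3},{t1,t4},{t1,t3,t4}} {{t2,t4},{t2,t3,t4}}
  W1234: {{t1,t4},{t1,t3,t4}} {{t2,t4},{t2,t3,t4}}
C dims 4,9,7,2; δ0: rk 3, SNF 1^3; δ1: rk 5, SNF 1^5; δ2: rk 2, SNF 1^2
Ȟ^0 = (4 − 3) − 0 = 1, so Ȟ^0 ≅ Z
Ȟ^1 = (9 − 5) − 3 = 1, so Ȟ^1 ≅ Z
Ȟ^2 = (7 − 2) − 5 = 0, so Ȟ^2 ≅ 0


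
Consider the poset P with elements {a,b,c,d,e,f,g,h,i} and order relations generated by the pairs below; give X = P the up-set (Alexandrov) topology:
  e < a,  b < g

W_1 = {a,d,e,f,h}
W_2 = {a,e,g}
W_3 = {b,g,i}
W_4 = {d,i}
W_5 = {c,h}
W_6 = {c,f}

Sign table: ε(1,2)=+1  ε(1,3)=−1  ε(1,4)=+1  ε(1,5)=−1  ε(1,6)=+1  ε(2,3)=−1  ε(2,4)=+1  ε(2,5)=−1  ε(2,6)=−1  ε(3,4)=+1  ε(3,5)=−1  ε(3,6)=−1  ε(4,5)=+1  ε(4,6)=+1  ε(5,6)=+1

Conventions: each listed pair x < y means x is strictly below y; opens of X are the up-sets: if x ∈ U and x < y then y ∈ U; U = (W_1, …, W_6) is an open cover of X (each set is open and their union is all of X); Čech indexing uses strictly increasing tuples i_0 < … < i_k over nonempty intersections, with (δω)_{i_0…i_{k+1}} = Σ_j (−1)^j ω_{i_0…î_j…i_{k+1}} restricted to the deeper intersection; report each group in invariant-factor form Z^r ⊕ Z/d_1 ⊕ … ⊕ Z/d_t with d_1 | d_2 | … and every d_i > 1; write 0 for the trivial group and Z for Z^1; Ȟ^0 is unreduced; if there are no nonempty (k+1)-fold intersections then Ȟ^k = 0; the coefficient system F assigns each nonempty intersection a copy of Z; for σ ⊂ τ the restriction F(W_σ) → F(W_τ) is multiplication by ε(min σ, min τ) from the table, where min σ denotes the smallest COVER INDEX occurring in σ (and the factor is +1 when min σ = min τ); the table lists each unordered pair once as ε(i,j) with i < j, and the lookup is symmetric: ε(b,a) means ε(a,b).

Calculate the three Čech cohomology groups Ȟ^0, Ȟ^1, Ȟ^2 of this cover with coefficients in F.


nonempty overlaps:
  W12={a,e} W14={d} W15={h} W16={f} W23={g} W34={i} W56={c}
C dims 6,7; δ0: rk 6, SNF 1^5·2
degree 0: 6−6−0 = 0 → Ȟ^0 ≅ 0
degree 1: 7−0−6 = 1 plus torsion [2] → Ȟ^1 ≅ Z ⊕ Z/2
degree 2: 0−0−0 = 0 → Ȟ^2 ≅ 0

Ȟ^0 ≅ 0, Ȟ^1 ≅ Z ⊕ Z/2, Ȟ^2 ≅ 0


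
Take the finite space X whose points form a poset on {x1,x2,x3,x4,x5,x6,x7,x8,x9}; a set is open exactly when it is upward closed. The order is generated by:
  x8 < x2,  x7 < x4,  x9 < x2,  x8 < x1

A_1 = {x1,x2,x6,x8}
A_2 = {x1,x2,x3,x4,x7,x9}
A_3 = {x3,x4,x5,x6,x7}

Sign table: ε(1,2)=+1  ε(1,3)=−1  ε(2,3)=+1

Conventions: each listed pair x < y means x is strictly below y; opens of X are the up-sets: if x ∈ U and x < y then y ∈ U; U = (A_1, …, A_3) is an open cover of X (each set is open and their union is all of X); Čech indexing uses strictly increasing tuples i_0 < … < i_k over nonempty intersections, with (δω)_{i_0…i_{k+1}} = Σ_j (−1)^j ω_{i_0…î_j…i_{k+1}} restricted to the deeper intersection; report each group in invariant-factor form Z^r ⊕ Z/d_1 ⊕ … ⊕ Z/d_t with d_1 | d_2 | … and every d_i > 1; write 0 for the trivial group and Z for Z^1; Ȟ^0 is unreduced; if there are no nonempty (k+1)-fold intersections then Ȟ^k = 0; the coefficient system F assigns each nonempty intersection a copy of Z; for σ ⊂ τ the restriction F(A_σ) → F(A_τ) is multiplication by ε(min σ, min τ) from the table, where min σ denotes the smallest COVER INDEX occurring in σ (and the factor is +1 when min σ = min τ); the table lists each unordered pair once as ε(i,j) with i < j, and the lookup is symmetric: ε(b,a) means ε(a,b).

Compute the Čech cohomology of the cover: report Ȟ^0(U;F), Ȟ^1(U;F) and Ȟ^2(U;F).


nerve of the cover:
  A12={x1,x2} A13={x6} A23={x3,x4,x7}
C dims 3,3; δ0: rk 3, SNF 1^2·2
Ȟ^0 = (3 − 3) − 0 = 0, so Ȟ^0 ≅ 0
Ȟ^1 = (3 − 0) − 3 = 0 plus torsion [2], so Ȟ^1 ≅ Z/2
Ȟ^2 = (0 − 0) − 0 = 0, so Ȟ^2 ≅ 0

Ȟ^0 ≅ 0,  Ȟ^1 ≅ Z/2,  Ȟ^2 ≅ 0


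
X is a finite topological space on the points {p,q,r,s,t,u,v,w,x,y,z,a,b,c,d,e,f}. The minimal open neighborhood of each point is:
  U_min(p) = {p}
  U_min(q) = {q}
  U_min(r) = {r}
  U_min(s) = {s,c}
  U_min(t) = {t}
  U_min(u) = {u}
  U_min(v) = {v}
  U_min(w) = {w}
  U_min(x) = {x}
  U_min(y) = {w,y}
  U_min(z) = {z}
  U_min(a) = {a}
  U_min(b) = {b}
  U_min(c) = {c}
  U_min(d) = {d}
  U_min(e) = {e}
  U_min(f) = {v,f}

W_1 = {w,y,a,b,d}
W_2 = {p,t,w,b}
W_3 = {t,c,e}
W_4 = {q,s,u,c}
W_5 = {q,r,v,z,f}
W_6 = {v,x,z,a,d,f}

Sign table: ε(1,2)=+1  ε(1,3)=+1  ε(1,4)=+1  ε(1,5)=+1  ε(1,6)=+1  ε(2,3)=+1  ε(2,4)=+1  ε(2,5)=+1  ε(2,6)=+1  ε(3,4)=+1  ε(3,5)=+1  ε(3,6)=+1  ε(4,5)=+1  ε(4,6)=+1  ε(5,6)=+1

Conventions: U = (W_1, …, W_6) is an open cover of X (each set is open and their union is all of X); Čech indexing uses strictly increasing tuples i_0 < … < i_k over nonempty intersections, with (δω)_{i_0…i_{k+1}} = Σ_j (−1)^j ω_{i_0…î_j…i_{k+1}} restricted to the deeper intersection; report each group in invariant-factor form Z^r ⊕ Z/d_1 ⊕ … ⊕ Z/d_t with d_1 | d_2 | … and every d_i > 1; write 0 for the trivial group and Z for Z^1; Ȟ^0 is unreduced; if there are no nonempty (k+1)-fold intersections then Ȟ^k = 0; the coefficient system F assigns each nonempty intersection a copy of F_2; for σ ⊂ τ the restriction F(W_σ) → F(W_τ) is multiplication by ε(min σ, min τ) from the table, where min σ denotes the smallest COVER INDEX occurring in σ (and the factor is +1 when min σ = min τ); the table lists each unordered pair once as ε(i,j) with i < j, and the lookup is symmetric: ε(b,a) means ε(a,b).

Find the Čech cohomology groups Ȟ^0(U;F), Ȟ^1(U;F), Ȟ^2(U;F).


Ȟ^0 ≅ Z/2, Ȟ^1 ≅ Z/2, Ȟ^2 ≅ 0

cover nerve:
  W12={w,b} W16={a,d} W23={t} W34={c} W45={q} W56={v,z,f}
C dims 6,6; δ0: rk_F2 5
Ȟ^0: (6−5)−0=1 ⇒ Z/2
Ȟ^1: (6−0)−5=1 ⇒ Z/2
Ȟ^2: (0−0)−0=0 ⇒ 0


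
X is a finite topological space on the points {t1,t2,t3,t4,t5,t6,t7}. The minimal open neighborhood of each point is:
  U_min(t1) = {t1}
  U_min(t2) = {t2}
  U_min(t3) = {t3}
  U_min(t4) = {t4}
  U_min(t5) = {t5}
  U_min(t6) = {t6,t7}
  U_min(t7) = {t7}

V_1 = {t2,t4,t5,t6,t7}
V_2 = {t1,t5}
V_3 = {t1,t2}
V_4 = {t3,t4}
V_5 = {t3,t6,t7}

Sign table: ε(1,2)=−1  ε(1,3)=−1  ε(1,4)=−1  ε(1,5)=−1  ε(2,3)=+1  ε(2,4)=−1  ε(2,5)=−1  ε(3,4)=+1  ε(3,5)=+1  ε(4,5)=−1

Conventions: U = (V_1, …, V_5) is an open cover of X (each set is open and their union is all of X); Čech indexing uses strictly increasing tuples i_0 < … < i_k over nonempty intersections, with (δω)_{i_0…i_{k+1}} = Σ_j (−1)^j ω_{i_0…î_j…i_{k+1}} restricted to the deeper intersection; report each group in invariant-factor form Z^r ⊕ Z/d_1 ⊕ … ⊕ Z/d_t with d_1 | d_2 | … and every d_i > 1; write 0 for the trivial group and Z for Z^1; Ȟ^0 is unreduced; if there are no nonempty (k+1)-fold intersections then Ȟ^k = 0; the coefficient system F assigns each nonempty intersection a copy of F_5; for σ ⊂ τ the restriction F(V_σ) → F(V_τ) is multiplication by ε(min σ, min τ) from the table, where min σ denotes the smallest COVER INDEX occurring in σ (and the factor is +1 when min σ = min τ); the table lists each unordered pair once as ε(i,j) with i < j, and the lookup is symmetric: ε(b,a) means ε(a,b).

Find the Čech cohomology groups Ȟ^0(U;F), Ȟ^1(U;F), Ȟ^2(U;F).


nonempty intersections:
  V12={t5} V13={t2} V14={t4} V15={t6,t7} V23={t1} V45={t3}
C dims 5,6; δ0: rk_F5 5
Ȟ^0: (5−5)−0=0 ⇒ 0
Ȟ^1: (6−0)−5=1 ⇒ Z/5
Ȟ^2: (0−0)−0=0 ⇒ 0

Ȟ^0 ≅ 0, Ȟ^1 ≅ Z/5 and Ȟ^2 ≅ 0


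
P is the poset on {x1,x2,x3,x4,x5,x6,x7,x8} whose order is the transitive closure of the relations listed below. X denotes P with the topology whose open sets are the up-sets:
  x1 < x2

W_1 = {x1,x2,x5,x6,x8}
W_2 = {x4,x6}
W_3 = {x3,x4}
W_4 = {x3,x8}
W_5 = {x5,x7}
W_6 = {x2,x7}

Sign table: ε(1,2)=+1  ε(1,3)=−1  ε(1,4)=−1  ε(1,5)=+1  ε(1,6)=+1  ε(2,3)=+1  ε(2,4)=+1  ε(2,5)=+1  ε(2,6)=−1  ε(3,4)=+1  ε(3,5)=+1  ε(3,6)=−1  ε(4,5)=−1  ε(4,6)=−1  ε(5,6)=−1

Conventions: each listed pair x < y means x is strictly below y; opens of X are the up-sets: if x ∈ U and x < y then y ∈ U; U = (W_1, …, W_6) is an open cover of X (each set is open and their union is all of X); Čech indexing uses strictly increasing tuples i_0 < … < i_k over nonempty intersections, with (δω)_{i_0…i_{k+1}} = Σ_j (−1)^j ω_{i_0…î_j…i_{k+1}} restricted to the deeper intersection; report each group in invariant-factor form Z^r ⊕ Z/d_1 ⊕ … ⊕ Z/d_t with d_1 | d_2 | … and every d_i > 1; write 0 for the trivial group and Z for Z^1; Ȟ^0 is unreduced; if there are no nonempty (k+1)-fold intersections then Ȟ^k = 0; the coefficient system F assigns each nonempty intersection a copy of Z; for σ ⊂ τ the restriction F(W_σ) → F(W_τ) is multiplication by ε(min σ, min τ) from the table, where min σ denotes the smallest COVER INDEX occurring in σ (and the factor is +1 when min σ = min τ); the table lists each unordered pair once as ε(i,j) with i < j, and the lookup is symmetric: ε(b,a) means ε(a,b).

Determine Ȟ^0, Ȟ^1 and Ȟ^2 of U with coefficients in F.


nonempty overlaps:
  W12={x6} W14={x8} W15={x5} W16={x2} W23={x4} W34={x3} W56={x7}
C dims 6,7; δ0: rk 6, SNF 1^5·2
degree 0: 6−6−0 = 0 → Ȟ^0 ≅ 0
degree 1: 7−0−6 = 1 plus torsion [2] → Ȟ^1 ≅ Z ⊕ Z/2
degree 2: 0−0−0 = 0 → Ȟ^2 ≅ 0

Ȟ^0 = 0, Ȟ^1 = Z ⊕ Z/2, Ȟ^2 = 0


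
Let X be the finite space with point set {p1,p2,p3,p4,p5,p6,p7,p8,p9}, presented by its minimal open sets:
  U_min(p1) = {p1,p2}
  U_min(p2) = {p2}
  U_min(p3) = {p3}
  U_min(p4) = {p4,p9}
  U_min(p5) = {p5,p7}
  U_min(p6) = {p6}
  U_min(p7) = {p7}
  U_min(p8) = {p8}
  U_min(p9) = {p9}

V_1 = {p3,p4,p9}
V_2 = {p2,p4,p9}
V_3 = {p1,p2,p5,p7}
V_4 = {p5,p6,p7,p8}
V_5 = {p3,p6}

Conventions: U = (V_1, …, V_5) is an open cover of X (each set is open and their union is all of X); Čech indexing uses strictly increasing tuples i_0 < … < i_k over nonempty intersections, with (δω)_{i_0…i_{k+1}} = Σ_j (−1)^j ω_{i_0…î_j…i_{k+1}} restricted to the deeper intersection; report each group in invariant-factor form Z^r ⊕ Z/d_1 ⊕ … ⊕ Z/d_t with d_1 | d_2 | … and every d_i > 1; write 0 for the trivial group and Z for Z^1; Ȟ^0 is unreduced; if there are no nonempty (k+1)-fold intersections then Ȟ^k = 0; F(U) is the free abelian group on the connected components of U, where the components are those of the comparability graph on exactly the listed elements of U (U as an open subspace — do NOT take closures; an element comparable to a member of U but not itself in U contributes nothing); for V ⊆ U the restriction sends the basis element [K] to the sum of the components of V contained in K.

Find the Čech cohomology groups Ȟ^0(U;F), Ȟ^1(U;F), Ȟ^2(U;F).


Ȟ^0 = Z^6,  Ȟ^1 = 0,  Ȟ^2 = 0

nonempty overlaps:
  V12={p4,p9} V15={p3} V23={p2} V34={p5,p7} V45={p6}
components per intersection:
  V1: {p3} {p4,p9}
  V2: {p2} {p4,p9}
  V3: {p1,p2} {p5,p7}
  V4: {p5,p7} {p6} {p8}
  V5: {p3} {p6}
  V12: {p4,p9}
  V15: {p3}
  V23: {p2}
  V34: {p5,p7}
  V45: {p6}
C dims 11,5; δ0: rk 5, SNF 1^5
degree 0: 11−5−0 = 6 → Ȟ^0 ≅ Z^6
degree 1: 5−0−5 = 0 → Ȟ^1 ≅ 0
degree 2: 0−0−0 = 0 → Ȟ^2 ≅ 0


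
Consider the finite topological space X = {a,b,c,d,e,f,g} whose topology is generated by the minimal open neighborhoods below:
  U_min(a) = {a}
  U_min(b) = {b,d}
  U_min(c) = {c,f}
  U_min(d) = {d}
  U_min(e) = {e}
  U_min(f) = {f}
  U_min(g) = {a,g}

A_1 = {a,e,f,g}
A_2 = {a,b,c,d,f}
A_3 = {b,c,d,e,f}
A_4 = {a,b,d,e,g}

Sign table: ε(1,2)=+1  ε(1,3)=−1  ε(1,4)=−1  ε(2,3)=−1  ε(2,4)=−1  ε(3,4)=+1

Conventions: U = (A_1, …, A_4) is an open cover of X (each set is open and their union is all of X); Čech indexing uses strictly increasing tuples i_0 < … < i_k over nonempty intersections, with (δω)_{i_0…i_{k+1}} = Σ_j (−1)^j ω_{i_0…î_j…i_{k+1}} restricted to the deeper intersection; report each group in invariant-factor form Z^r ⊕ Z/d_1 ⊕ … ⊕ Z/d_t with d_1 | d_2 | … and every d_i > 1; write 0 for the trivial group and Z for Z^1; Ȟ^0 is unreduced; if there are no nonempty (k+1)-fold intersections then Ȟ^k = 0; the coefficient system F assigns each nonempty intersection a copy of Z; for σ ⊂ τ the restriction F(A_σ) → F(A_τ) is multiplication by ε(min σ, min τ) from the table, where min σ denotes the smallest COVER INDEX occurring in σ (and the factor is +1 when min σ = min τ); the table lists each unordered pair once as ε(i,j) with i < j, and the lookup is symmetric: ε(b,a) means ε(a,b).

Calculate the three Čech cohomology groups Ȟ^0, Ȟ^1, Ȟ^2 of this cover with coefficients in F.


Ȟ^0(U;F) ≅ Z, Ȟ^1(U;F) ≅ 0, Ȟ^2(U;F) ≅ Z

nerve simplices:
  A12={a,f} A13={e,f} A14={a,e,g} A23={b,c,d,f} A24={a,b,d} A34={b,d,e}
  A123={f} A124={a} A134={e} A234={b,d}
C dims 4,6,4; δ0: rk 3, SNF 1^3; δ1: rk 3, SNF 1^3
degree 0: 4−3−0 = 1 → Ȟ^0 ≅ Z
degree 1: 6−3−3 = 0 → Ȟ^1 ≅ 0
degree 2: 4−0−3 = 1 → Ȟ^2 ≅ Z


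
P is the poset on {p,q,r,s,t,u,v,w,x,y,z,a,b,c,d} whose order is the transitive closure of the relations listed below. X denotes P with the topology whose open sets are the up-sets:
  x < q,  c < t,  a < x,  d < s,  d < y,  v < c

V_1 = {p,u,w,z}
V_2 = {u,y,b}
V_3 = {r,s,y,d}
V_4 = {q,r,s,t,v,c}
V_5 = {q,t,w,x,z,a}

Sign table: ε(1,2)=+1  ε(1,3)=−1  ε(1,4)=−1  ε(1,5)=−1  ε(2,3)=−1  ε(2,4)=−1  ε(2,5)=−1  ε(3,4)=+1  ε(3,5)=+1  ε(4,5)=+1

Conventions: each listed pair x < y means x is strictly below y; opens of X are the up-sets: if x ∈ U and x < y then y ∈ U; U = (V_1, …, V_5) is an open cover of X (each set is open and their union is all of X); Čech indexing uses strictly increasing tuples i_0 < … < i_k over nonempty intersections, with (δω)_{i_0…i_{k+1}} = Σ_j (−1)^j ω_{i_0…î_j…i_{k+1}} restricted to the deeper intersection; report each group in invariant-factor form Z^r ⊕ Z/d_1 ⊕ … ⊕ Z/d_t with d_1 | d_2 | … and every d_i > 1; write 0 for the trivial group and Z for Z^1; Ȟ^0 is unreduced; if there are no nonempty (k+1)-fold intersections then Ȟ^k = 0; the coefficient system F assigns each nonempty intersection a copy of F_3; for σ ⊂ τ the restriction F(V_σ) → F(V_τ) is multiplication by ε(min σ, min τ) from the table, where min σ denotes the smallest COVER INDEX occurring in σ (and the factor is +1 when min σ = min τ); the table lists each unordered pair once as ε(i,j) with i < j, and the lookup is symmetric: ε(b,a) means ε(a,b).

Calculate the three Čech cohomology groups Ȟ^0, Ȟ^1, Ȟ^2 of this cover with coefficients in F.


Ȟ^0(U;F) ≅ Z/3,  Ȟ^1(U;F) ≅ Z/3,  Ȟ^2(U;F) ≅ 0

intersection data:
  V12={u} V15={w,z} V23={y} V34={r,s} V45={q,t}
C dims 5,5; δ0: rk_F3 4
Ȟ^0 = (5 − 4) − 0 = 1, so Ȟ^0 ≅ Z/3
Ȟ^1 = (5 − 0) − 4 = 1, so Ȟ^1 ≅ Z/3
Ȟ^2 = (0 − 0) − 0 = 0, so Ȟ^2 ≅ 0


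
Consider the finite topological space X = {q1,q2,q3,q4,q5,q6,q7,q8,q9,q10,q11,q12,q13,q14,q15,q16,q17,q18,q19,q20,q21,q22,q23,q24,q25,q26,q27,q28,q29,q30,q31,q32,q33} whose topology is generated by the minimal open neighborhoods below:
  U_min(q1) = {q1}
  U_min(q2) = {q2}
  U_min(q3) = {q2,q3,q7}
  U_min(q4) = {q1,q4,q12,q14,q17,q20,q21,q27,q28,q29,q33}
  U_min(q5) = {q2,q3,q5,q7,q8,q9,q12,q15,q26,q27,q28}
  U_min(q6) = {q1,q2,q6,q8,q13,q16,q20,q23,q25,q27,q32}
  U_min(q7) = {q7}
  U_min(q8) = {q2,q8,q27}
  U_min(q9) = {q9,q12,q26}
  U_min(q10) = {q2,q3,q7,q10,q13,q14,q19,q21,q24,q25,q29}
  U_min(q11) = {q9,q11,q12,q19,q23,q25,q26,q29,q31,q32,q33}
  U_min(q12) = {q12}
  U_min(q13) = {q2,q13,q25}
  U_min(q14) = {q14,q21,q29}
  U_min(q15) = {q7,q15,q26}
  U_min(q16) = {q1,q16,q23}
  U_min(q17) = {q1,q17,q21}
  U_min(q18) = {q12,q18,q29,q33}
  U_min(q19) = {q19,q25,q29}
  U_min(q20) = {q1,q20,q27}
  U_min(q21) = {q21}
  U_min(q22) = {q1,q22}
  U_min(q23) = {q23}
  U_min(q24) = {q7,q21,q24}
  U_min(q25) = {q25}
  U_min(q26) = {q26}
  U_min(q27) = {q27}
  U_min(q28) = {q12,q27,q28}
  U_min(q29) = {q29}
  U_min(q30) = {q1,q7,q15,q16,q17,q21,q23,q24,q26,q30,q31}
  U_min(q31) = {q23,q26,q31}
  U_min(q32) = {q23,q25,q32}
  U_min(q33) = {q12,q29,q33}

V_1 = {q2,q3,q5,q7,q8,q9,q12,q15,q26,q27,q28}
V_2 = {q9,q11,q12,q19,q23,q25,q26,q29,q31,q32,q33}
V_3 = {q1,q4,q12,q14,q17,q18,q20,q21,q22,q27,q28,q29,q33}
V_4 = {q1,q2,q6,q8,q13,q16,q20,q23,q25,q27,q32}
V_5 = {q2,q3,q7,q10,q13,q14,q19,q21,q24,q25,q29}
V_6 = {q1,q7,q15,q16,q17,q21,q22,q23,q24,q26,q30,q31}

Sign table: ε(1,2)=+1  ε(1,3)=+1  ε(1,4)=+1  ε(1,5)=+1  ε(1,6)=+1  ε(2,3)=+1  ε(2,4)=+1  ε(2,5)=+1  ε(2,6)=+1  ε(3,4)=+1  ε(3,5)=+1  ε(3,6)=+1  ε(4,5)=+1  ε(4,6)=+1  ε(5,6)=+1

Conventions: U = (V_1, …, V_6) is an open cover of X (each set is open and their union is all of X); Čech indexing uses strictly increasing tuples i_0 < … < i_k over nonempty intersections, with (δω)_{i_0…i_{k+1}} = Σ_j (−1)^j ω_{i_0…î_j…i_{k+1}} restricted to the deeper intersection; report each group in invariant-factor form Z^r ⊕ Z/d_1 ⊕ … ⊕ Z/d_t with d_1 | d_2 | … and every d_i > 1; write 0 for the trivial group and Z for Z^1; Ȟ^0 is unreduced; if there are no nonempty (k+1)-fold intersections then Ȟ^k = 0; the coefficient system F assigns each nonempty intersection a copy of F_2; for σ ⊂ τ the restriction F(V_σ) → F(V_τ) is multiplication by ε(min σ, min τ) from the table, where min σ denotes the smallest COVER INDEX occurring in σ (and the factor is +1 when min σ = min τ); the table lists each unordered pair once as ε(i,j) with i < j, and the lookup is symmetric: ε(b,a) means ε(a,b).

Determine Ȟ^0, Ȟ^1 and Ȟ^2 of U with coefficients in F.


Ȟ^0 = Z/2, Ȟ^1 = Z/2 and Ȟ^2 = Z/2

intersection data:
  V12={q9,q12,q26} V13={q12,q27,q28} V14={q2,q8,q27} V15={q2,q3,q7} V16={q7,q15,q26} V23={q12,q29,q33} V24={q23,q25,q32} V25={q19,q25,q29} V26={q23,q26,q31} V34={q1,q20,q27} V35={q14,q21,q29} V36={q1,q17,q21,q22} V45={q2,q13,q25} V46={q1,q16,q23} V56={q7,q21,q24}
  V123={q12} V126={q26} V134={q27} V145={q2} V156={q7} V235={q29} V245={q25} V246={q23} V346={q1} V356={q21}
C dims 6,15,10; δ0: rk_F2 5; δ1: rk_F2 9
Ȟ^0 = (6 − 5) − 0 = 1, so Ȟ^0 ≅ Z/2
Ȟ^1 = (15 − 9) − 5 = 1, so Ȟ^1 ≅ Z/2
Ȟ^2 = (10 − 0) − 9 = 1, so Ȟ^2 ≅ Z/2
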